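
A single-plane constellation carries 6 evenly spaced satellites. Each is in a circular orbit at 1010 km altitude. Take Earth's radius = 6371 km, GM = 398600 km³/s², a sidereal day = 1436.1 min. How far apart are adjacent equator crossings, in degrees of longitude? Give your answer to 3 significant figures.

4.39°

Semi-major axis a = 6371 + 1010 = 7381 km. Period T = 2π√(a³/μ) = 2π√(7381³/398600) = 6310.8 s = 105.18 min.
Single-satellite node shift = (6310.8/86166) × 360° = 26.37°.
With 6 satellites evenly phased, successive equator crossings are 26.37/6 = 4.394° apart.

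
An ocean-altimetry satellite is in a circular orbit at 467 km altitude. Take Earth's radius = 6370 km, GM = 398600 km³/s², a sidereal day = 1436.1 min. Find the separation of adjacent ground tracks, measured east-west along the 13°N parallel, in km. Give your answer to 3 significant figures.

Semi-major axis a = 6370 + 467 = 6837 km. Period T = 2π√(a³/μ) = 2π√(6837³/398600) = 5626.1 s = 93.77 min.
Node shift per orbit = (5626.1/86166) × 360° = 23.51°.
Equatorial spacing = 23.51 × 111.2 km/° = 2613 km.
At 13° latitude, spacing = 2613 × cos(13°) = 2546 km.

2550 km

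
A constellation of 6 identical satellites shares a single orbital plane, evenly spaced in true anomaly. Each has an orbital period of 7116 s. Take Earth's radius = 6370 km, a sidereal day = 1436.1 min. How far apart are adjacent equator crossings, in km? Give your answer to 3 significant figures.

Single-satellite node shift = (7116.0/86166) × 360° = 29.73°.
With 6 satellites evenly phased, successive equator crossings are 29.73/6 = 4.955° apart.
That is 4.955 × 111.2 = 551 km at the equator.

551 km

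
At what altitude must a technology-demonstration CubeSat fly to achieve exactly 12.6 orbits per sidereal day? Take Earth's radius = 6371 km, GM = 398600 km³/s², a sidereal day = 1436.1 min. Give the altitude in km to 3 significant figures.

Required period T = 86166 / 12.6 = 6838.6 s.
From T = 2π√(a³/μ): a = (μ T²/4π²)^(1/3) = (398600 × 6838.6² / 4π²)^(1/3) = 7787 km.
Altitude h = a − R = 7787 − 6371 = 1416 km.

1420 km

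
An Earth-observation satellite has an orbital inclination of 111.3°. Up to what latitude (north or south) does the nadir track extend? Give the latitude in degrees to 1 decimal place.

Retrograde orbit: the ground track reaches ±(180° − i) = ±(180 − 111.3) = ±68.7°.

68.7°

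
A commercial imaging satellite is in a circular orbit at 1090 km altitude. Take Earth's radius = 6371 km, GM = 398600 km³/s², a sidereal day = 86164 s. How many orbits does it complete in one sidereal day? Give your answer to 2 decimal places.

Semi-major axis a = 6371 + 1090 = 7461 km. Period T = 2π√(a³/μ) = 2π√(7461³/398600) = 6413.7 s = 106.89 min.
Orbits per sidereal day = 86164 / 6413.7 = 13.434.

13.43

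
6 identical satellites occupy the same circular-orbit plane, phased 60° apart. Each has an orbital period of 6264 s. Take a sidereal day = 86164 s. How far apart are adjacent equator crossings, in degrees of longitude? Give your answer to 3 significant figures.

Single-satellite node shift = (6264.0/86164) × 360° = 26.17°.
With 6 satellites evenly phased, successive equator crossings are 26.17/6 = 4.362° apart.

4.36°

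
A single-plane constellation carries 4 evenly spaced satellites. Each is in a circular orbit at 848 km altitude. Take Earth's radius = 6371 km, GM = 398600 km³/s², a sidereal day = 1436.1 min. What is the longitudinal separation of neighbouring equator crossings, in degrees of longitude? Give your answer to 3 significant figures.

6.38°

Semi-major axis a = 6371 + 848 = 7219 km. Period T = 2π√(a³/μ) = 2π√(7219³/398600) = 6104.2 s = 101.74 min.
Single-satellite node shift = (6104.2/86166) × 360° = 25.50°.
With 4 satellites evenly phased, successive equator crossings are 25.50/4 = 6.376° apart.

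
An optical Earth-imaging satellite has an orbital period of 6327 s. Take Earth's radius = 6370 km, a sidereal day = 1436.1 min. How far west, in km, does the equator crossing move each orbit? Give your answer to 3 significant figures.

2940 km

During one orbit Earth rotates (6327.0 / 86166) × 360° = 26.43°.
At the equator that is 26.43° × (2π·6370/360) km/° = 26.43 × 111.2 = 2939 km.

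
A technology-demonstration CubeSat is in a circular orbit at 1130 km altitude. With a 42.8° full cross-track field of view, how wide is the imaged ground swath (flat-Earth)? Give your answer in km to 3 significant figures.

886 km

Half-angle = 42.8°/2 = 21.4°.
Swath width ≈ 2h·tan(θ/2) = 2 × 1130 × tan(21.4°) = 885.7 km.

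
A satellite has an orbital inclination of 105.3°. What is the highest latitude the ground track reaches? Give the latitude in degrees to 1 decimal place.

74.7°

Retrograde orbit: the ground track reaches ±(180° − i) = ±(180 − 105.3) = ±74.7°.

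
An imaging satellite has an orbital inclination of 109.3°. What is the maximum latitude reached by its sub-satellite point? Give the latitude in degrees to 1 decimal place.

Retrograde orbit: the ground track reaches ±(180° − i) = ±(180 − 109.3) = ±70.7°.

70.7°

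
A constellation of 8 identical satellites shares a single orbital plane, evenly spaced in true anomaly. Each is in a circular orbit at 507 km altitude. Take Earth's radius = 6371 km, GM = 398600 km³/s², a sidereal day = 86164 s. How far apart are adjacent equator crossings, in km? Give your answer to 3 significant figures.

330 km

Semi-major axis a = 6371 + 507 = 6878 km. Period T = 2π√(a³/μ) = 2π√(6878³/398600) = 5676.8 s = 94.61 min.
Single-satellite node shift = (5676.8/86164) × 360° = 23.72°.
With 8 satellites evenly phased, successive equator crossings are 23.72/8 = 2.965° apart.
That is 2.965 × 111.2 = 330 km at the equator.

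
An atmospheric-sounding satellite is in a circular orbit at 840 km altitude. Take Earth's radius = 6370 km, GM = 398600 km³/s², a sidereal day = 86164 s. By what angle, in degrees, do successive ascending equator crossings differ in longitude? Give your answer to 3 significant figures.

Semi-major axis a = 6370 + 840 = 7210 km. Period T = 2π√(a³/μ) = 2π√(7210³/398600) = 6092.8 s = 101.55 min.
During one orbit Earth rotates (6092.8 / 86164) × 360° = 25.46°.

25.5°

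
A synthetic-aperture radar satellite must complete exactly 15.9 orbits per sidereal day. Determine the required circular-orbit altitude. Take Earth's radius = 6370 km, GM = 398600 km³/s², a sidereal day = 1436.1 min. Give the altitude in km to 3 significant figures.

Required period T = 86166 / 15.9 = 5419.2 s.
From T = 2π√(a³/μ): a = (μ T²/4π²)^(1/3) = (398600 × 5419.2² / 4π²)^(1/3) = 6668 km.
Altitude h = a − R = 6668 − 6370 = 298 km.

298 km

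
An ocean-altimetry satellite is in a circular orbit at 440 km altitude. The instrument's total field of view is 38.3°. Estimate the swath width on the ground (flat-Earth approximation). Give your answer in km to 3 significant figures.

Half-angle = 38.3°/2 = 19.15°.
Swath width ≈ 2h·tan(θ/2) = 2 × 440 × tan(19.15°) = 305.6 km.

306 km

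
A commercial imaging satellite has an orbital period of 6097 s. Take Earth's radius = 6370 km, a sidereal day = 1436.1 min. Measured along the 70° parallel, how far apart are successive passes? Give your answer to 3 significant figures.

Node shift per orbit = (6097.0/86166) × 360° = 25.47°.
Equatorial spacing = 25.47 × 111.2 km/° = 2832 km.
At 70° latitude, spacing = 2832 × cos(70°) = 969 km.

969 km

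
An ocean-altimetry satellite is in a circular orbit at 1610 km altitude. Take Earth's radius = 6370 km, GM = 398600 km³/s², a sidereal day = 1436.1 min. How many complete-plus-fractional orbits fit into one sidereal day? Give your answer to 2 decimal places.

12.15

Semi-major axis a = 6370 + 1610 = 7980 km. Period T = 2π√(a³/μ) = 2π√(7980³/398600) = 7094.4 s = 118.24 min.
Orbits per sidereal day = 86166 / 7094.4 = 12.146.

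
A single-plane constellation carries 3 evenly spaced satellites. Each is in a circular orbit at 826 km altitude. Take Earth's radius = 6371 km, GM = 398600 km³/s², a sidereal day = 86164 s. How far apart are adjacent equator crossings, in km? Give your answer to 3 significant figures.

941 km

Semi-major axis a = 6371 + 826 = 7197 km. Period T = 2π√(a³/μ) = 2π√(7197³/398600) = 6076.3 s = 101.27 min.
Single-satellite node shift = (6076.3/86164) × 360° = 25.39°.
With 3 satellites evenly phased, successive equator crossings are 25.39/3 = 8.462° apart.
That is 8.462 × 111.2 = 941 km at the equator.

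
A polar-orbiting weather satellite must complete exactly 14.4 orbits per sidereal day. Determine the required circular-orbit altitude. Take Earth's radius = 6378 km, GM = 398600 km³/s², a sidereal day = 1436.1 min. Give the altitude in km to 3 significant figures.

746 km

Required period T = 86166 / 14.4 = 5983.8 s.
From T = 2π√(a³/μ): a = (μ T²/4π²)^(1/3) = (398600 × 5983.8² / 4π²)^(1/3) = 7124 km.
Altitude h = a − R = 7124 − 6378 = 746 km.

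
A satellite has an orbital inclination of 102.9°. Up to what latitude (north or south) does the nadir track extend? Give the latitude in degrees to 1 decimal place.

77.1°

Retrograde orbit: the ground track reaches ±(180° − i) = ±(180 − 102.9) = ±77.1°.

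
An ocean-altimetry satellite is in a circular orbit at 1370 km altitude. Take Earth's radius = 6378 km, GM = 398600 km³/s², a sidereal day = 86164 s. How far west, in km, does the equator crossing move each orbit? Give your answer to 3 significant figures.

3160 km

Semi-major axis a = 6378 + 1370 = 7748 km. Period T = 2π√(a³/μ) = 2π√(7748³/398600) = 6787.3 s = 113.12 min.
During one orbit Earth rotates (6787.3 / 86164) × 360° = 28.36°.
At the equator that is 28.36° × (2π·6378/360) km/° = 28.36 × 111.3 = 3157 km.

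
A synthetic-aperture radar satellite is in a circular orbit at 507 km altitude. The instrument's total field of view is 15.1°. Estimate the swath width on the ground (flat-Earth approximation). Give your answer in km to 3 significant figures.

Half-angle = 15.1°/2 = 7.55°.
Swath width ≈ 2h·tan(θ/2) = 2 × 507 × tan(7.55°) = 134.4 km.

134 km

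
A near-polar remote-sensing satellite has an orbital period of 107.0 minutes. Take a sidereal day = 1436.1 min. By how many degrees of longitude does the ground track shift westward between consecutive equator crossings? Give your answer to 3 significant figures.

T = 107.0 min = 6420.0 s.
During one orbit Earth rotates (6420.0 / 86166) × 360° = 26.82°.

26.8°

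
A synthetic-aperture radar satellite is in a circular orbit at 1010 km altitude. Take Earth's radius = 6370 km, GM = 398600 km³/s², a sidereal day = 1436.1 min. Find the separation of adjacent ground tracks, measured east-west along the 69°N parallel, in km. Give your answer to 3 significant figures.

1050 km

Semi-major axis a = 6370 + 1010 = 7380 km. Period T = 2π√(a³/μ) = 2π√(7380³/398600) = 6309.5 s = 105.16 min.
Node shift per orbit = (6309.5/86166) × 360° = 26.36°.
Equatorial spacing = 26.36 × 111.2 km/° = 2931 km.
At 69° latitude, spacing = 2931 × cos(69°) = 1050 km.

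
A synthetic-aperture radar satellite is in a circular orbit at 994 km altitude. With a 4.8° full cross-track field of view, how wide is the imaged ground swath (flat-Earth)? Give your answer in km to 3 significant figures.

Half-angle = 4.8°/2 = 2.4°.
Swath width ≈ 2h·tan(θ/2) = 2 × 994 × tan(2.4°) = 83.3 km.

83.3 km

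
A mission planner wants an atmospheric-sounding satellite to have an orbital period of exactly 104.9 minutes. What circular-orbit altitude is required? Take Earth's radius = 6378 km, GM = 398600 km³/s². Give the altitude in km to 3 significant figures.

990 km

T = 104.9 min = 6294.0 s.
From T = 2π√(a³/μ): a = (μ T²/4π²)^(1/3) = (398600 × 6294.0² / 4π²)^(1/3) = 7368 km.
Altitude h = a − R = 7368 − 6378 = 990 km.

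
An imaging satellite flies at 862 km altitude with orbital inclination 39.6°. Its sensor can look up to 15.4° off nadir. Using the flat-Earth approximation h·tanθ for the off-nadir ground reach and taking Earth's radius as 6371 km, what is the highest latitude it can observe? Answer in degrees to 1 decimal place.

For a prograde orbit the ground track reaches latitude ±i = ±39.6°.
Sensor half-swath on the ground ≈ 862·tan(15.4°) = 237 km = 2.14° of latitude.
Maximum observable latitude ≈ 39.6 + 2.14 = 41.7°.

41.7°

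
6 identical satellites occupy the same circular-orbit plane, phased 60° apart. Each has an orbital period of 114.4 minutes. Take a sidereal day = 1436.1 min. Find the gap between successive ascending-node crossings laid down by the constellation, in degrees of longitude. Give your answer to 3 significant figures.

T = 114.4 min = 6864.0 s.
Single-satellite node shift = (6864.0/86166) × 360° = 28.68°.
With 6 satellites evenly phased, successive equator crossings are 28.68/6 = 4.780° apart.

4.78°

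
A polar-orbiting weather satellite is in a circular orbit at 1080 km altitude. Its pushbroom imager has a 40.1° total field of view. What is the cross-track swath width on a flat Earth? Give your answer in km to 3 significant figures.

788 km

Half-angle = 40.1°/2 = 20.05°.
Swath width ≈ 2h·tan(θ/2) = 2 × 1080 × tan(20.05°) = 788.3 km.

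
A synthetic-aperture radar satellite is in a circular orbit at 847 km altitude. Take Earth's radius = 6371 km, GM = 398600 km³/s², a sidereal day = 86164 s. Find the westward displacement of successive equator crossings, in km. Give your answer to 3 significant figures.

2840 km

Semi-major axis a = 6371 + 847 = 7218 km. Period T = 2π√(a³/μ) = 2π√(7218³/398600) = 6102.9 s = 101.72 min.
During one orbit Earth rotates (6102.9 / 86164) × 360° = 25.50°.
At the equator that is 25.50° × (2π·6371/360) km/° = 25.50 × 111.2 = 2835 km.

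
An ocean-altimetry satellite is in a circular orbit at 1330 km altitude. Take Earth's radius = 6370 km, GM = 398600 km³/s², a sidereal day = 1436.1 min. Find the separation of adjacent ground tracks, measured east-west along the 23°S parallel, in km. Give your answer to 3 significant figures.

2880 km

Semi-major axis a = 6370 + 1330 = 7700 km. Period T = 2π√(a³/μ) = 2π√(7700³/398600) = 6724.3 s = 112.07 min.
Node shift per orbit = (6724.3/86166) × 360° = 28.09°.
Equatorial spacing = 28.09 × 111.2 km/° = 3123 km.
At 23° latitude, spacing = 3123 × cos(23°) = 2875 km.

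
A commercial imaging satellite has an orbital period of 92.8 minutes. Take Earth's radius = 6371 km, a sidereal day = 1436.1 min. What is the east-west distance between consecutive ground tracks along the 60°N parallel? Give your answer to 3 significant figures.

T = 92.8 min = 5568.0 s.
Node shift per orbit = (5568.0/86166) × 360° = 23.26°.
Equatorial spacing = 23.26 × 111.2 km/° = 2587 km.
At 60° latitude, spacing = 2587 × cos(60°) = 1293 km.

1290 km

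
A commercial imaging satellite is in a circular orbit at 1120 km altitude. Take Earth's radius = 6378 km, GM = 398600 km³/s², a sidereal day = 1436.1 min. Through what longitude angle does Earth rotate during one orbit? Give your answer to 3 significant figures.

27.0°

Semi-major axis a = 6378 + 1120 = 7498 km. Period T = 2π√(a³/μ) = 2π√(7498³/398600) = 6461.4 s = 107.69 min.
During one orbit Earth rotates (6461.4 / 86166) × 360° = 27.00°.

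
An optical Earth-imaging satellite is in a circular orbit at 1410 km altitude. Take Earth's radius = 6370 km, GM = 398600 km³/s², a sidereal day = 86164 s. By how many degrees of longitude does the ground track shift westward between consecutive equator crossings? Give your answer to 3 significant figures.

Semi-major axis a = 6370 + 1410 = 7780 km. Period T = 2π√(a³/μ) = 2π√(7780³/398600) = 6829.4 s = 113.82 min.
During one orbit Earth rotates (6829.4 / 86164) × 360° = 28.53°.

28.5°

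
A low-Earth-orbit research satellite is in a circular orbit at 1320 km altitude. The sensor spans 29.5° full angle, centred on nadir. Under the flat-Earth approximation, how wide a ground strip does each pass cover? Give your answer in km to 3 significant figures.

Half-angle = 29.5°/2 = 14.75°.
Swath width ≈ 2h·tan(θ/2) = 2 × 1320 × tan(14.75°) = 695.1 km.

695 km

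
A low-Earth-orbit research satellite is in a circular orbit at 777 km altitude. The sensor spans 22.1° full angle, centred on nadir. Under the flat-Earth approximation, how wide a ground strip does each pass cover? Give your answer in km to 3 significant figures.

303 km

Half-angle = 22.1°/2 = 11.05°.
Swath width ≈ 2h·tan(θ/2) = 2 × 777 × tan(11.05°) = 303.5 km.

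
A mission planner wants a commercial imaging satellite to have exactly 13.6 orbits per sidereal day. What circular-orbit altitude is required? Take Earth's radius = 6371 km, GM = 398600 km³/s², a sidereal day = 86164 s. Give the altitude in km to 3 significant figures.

1030 km

Required period T = 86164 / 13.6 = 6335.6 s.
From T = 2π√(a³/μ): a = (μ T²/4π²)^(1/3) = (398600 × 6335.6² / 4π²)^(1/3) = 7400 km.
Altitude h = a − R = 7400 − 6371 = 1029 km.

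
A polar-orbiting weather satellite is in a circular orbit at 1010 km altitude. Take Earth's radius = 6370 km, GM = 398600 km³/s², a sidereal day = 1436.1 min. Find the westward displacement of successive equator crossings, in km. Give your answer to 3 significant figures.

Semi-major axis a = 6370 + 1010 = 7380 km. Period T = 2π√(a³/μ) = 2π√(7380³/398600) = 6309.5 s = 105.16 min.
During one orbit Earth rotates (6309.5 / 86166) × 360° = 26.36°.
At the equator that is 26.36° × (2π·6370/360) km/° = 26.36 × 111.2 = 2931 km.

2930 km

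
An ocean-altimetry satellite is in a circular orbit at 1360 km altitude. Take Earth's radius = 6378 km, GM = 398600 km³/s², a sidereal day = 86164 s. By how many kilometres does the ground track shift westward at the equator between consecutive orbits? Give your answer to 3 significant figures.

3150 km

Semi-major axis a = 6378 + 1360 = 7738 km. Period T = 2π√(a³/μ) = 2π√(7738³/398600) = 6774.1 s = 112.90 min.
During one orbit Earth rotates (6774.1 / 86164) × 360° = 28.30°.
At the equator that is 28.30° × (2π·6378/360) km/° = 28.30 × 111.3 = 3151 km.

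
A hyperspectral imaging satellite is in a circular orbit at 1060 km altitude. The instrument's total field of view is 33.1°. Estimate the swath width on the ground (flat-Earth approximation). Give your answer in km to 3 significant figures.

630 km

Half-angle = 33.1°/2 = 16.55°.
Swath width ≈ 2h·tan(θ/2) = 2 × 1060 × tan(16.55°) = 630.0 km.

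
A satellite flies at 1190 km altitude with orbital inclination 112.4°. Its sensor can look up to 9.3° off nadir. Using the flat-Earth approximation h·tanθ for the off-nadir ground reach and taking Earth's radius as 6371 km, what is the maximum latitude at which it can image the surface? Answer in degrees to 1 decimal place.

Retrograde orbit: the ground track reaches ±(180° − i) = ±(180 − 112.4) = ±67.6°.
Sensor half-swath on the ground ≈ 1190·tan(9.3°) = 195 km = 1.75° of latitude.
Maximum observable latitude ≈ 67.6 + 1.75 = 69.4°.

69.4°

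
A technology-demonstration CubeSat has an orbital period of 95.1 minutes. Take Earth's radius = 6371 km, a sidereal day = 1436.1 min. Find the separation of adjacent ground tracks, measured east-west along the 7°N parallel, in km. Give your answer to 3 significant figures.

2630 km

T = 95.1 min = 5706.0 s.
Node shift per orbit = (5706.0/86166) × 360° = 23.84°.
Equatorial spacing = 23.84 × 111.2 km/° = 2651 km.
At 7° latitude, spacing = 2651 × cos(7°) = 2631 km.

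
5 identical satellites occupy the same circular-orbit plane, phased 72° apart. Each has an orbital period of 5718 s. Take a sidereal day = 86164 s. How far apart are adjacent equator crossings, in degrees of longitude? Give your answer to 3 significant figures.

4.78°

Single-satellite node shift = (5718.0/86164) × 360° = 23.89°.
With 5 satellites evenly phased, successive equator crossings are 23.89/5 = 4.778° apart.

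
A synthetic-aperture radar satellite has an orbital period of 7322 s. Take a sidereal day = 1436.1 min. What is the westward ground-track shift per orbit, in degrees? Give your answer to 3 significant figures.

During one orbit Earth rotates (7322.0 / 86166) × 360° = 30.59°.

30.6°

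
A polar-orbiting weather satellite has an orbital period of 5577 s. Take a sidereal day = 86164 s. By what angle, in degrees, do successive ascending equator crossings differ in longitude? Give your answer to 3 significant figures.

23.3°

During one orbit Earth rotates (5577.0 / 86164) × 360° = 23.30°.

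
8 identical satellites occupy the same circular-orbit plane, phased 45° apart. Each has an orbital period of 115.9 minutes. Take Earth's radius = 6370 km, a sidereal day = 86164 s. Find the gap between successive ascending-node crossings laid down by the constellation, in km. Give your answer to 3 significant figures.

404 km

T = 115.9 min = 6954.0 s.
Single-satellite node shift = (6954.0/86164) × 360° = 29.05°.
With 8 satellites evenly phased, successive equator crossings are 29.05/8 = 3.632° apart.
That is 3.632 × 111.2 = 404 km at the equator.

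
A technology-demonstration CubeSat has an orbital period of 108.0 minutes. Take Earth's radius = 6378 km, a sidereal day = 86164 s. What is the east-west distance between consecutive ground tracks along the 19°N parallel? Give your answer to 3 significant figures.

2850 km

T = 108.0 min = 6480.0 s.
Node shift per orbit = (6480.0/86164) × 360° = 27.07°.
Equatorial spacing = 27.07 × 111.3 km/° = 3014 km.
At 19° latitude, spacing = 3014 × cos(19°) = 2850 km.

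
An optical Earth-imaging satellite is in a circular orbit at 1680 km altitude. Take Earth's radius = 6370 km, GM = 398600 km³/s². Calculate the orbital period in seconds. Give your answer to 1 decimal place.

7187.9 seconds

Semi-major axis a = 6370 + 1680 = 8050 km. Period T = 2π√(a³/μ) = 2π√(8050³/398600) = 7187.9 s = 119.80 min.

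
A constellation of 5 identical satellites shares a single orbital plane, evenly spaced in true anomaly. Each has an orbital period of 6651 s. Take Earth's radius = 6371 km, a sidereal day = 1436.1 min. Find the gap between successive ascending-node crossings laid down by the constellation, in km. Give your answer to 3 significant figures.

Single-satellite node shift = (6651.0/86166) × 360° = 27.79°.
With 5 satellites evenly phased, successive equator crossings are 27.79/5 = 5.558° apart.
That is 5.558 × 111.2 = 618 km at the equator.

618 km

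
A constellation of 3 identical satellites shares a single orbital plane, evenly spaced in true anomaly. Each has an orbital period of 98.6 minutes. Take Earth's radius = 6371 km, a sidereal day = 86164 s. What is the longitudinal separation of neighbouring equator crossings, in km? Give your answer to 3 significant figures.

916 km

T = 98.6 min = 5916.0 s.
Single-satellite node shift = (5916.0/86164) × 360° = 24.72°.
With 3 satellites evenly phased, successive equator crossings are 24.72/3 = 8.239° apart.
That is 8.239 × 111.2 = 916 km at the equator.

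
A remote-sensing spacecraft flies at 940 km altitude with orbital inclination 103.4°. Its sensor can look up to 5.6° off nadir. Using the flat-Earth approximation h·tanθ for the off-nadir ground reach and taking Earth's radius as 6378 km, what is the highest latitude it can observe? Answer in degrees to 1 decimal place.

Retrograde orbit: the ground track reaches ±(180° − i) = ±(180 − 103.4) = ±76.6°.
Sensor half-swath on the ground ≈ 940·tan(5.6°) = 92 km = 0.83° of latitude.
Maximum observable latitude ≈ 76.6 + 0.83 = 77.4°.

77.4°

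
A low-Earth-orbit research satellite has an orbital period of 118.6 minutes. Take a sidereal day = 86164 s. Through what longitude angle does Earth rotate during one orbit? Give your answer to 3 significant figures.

T = 118.6 min = 7116.0 s.
During one orbit Earth rotates (7116.0 / 86164) × 360° = 29.73°.

29.7°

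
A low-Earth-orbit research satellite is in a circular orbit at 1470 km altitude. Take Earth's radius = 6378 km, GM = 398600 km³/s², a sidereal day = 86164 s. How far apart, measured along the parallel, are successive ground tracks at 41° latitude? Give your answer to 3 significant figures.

2430 km

Semi-major axis a = 6378 + 1470 = 7848 km. Period T = 2π√(a³/μ) = 2π√(7848³/398600) = 6919.1 s = 115.32 min.
Node shift per orbit = (6919.1/86164) × 360° = 28.91°.
Equatorial spacing = 28.91 × 111.3 km/° = 3218 km.
At 41° latitude, spacing = 3218 × cos(41°) = 2429 km.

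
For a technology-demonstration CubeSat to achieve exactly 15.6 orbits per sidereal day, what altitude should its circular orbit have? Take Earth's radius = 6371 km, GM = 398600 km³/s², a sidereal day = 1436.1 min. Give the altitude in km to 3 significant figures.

383 km

Required period T = 86166 / 15.6 = 5523.5 s.
From T = 2π√(a³/μ): a = (μ T²/4π²)^(1/3) = (398600 × 5523.5² / 4π²)^(1/3) = 6754 km.
Altitude h = a − R = 6754 − 6371 = 383 km.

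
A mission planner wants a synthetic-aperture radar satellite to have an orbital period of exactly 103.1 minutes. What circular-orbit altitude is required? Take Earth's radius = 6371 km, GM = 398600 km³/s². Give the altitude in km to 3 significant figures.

912 km

T = 103.1 min = 6186.0 s.
From T = 2π√(a³/μ): a = (μ T²/4π²)^(1/3) = (398600 × 6186.0² / 4π²)^(1/3) = 7283 km.
Altitude h = a − R = 7283 − 6371 = 912 km.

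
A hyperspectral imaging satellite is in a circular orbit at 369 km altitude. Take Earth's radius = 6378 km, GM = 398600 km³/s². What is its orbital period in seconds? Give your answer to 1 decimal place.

5515.4 seconds

Semi-major axis a = 6378 + 369 = 6747 km. Period T = 2π√(a³/μ) = 2π√(6747³/398600) = 5515.4 s = 91.92 min.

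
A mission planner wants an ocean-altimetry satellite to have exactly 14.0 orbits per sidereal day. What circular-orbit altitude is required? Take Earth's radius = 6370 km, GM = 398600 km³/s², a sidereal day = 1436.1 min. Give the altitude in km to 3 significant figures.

Required period T = 86166 / 14.0 = 6154.7 s.
From T = 2π√(a³/μ): a = (μ T²/4π²)^(1/3) = (398600 × 6154.7² / 4π²)^(1/3) = 7259 km.
Altitude h = a − R = 7259 − 6370 = 889 km.

889 km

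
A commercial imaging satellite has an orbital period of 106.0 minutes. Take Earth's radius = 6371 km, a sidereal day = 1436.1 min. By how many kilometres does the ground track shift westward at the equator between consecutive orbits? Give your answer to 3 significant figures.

T = 106.0 min = 6360.0 s.
During one orbit Earth rotates (6360.0 / 86166) × 360° = 26.57°.
At the equator that is 26.57° × (2π·6371/360) km/° = 26.57 × 111.2 = 2955 km.

2950 km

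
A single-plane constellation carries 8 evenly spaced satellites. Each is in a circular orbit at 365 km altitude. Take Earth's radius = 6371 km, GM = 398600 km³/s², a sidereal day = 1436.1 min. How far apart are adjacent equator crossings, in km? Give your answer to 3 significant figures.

320 km

Semi-major axis a = 6371 + 365 = 6736 km. Period T = 2π√(a³/μ) = 2π√(6736³/398600) = 5501.9 s = 91.70 min.
Single-satellite node shift = (5501.9/86166) × 360° = 22.99°.
With 8 satellites evenly phased, successive equator crossings are 22.99/8 = 2.873° apart.
That is 2.873 × 111.2 = 320 km at the equator.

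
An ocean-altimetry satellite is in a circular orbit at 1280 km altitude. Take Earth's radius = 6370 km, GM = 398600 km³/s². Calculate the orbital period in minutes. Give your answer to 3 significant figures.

Semi-major axis a = 6370 + 1280 = 7650 km. Period T = 2π√(a³/μ) = 2π√(7650³/398600) = 6658.9 s = 110.98 min.

111 min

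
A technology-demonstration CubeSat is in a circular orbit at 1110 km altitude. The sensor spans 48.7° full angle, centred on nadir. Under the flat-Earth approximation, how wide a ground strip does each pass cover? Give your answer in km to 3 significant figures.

1000 km

Half-angle = 48.7°/2 = 24.35°.
Swath width ≈ 2h·tan(θ/2) = 2 × 1110 × tan(24.35°) = 1004.7 km.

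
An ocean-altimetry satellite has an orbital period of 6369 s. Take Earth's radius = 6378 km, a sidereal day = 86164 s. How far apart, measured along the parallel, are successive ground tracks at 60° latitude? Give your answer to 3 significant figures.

Node shift per orbit = (6369.0/86164) × 360° = 26.61°.
Equatorial spacing = 26.61 × 111.3 km/° = 2962 km.
At 60° latitude, spacing = 2962 × cos(60°) = 1481 km.

1480 km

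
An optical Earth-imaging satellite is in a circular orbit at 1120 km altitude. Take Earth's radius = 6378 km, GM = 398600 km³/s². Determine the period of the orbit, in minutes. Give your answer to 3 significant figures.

108 min

Semi-major axis a = 6378 + 1120 = 7498 km. Period T = 2π√(a³/μ) = 2π√(7498³/398600) = 6461.4 s = 107.69 min.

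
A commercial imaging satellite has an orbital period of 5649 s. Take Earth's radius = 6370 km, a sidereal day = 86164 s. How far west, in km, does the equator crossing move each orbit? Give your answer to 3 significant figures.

During one orbit Earth rotates (5649.0 / 86164) × 360° = 23.60°.
At the equator that is 23.60° × (2π·6370/360) km/° = 23.60 × 111.2 = 2624 km.

2620 km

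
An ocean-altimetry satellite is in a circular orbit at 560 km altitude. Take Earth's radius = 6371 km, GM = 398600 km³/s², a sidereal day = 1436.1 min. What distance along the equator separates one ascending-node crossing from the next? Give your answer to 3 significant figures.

2670 km

Semi-major axis a = 6371 + 560 = 6931 km. Period T = 2π√(a³/μ) = 2π√(6931³/398600) = 5742.6 s = 95.71 min.
During one orbit Earth rotates (5742.6 / 86166) × 360° = 23.99°.
At the equator that is 23.99° × (2π·6371/360) km/° = 23.99 × 111.2 = 2668 km.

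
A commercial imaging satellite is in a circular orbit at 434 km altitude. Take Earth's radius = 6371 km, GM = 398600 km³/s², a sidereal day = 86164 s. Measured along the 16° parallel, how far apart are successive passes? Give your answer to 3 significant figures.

Semi-major axis a = 6371 + 434 = 6805 km. Period T = 2π√(a³/μ) = 2π√(6805³/398600) = 5586.7 s = 93.11 min.
Node shift per orbit = (5586.7/86164) × 360° = 23.34°.
Equatorial spacing = 23.34 × 111.2 km/° = 2595 km.
At 16° latitude, spacing = 2595 × cos(16°) = 2495 km.

2490 km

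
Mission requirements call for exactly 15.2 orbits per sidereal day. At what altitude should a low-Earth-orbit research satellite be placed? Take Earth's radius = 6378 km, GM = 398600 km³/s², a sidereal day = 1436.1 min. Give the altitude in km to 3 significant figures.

Required period T = 86166 / 15.2 = 5668.8 s.
From T = 2π√(a³/μ): a = (μ T²/4π²)^(1/3) = (398600 × 5668.8² / 4π²)^(1/3) = 6872 km.
Altitude h = a − R = 6872 − 6378 = 494 km.

494 km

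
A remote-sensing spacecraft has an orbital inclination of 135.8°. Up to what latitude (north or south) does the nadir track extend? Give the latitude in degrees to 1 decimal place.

Retrograde orbit: the ground track reaches ±(180° − i) = ±(180 − 135.8) = ±44.2°.

44.2°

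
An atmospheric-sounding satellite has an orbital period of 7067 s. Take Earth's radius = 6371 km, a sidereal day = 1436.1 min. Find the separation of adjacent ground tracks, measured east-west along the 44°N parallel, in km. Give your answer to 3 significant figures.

2360 km

Node shift per orbit = (7067.0/86166) × 360° = 29.53°.
Equatorial spacing = 29.53 × 111.2 km/° = 3283 km.
At 44° latitude, spacing = 3283 × cos(44°) = 2362 km.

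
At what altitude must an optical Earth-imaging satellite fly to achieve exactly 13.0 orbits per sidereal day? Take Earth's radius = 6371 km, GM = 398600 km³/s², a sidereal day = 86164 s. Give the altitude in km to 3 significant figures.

1260 km

Required period T = 86164 / 13.0 = 6628.0 s.
From T = 2π√(a³/μ): a = (μ T²/4π²)^(1/3) = (398600 × 6628.0² / 4π²)^(1/3) = 7626 km.
Altitude h = a − R = 7626 − 6371 = 1255 km.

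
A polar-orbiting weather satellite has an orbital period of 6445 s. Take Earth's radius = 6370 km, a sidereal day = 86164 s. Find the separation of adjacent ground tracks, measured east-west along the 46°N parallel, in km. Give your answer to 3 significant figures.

Node shift per orbit = (6445.0/86164) × 360° = 26.93°.
Equatorial spacing = 26.93 × 111.2 km/° = 2994 km.
At 46° latitude, spacing = 2994 × cos(46°) = 2080 km.

2080 km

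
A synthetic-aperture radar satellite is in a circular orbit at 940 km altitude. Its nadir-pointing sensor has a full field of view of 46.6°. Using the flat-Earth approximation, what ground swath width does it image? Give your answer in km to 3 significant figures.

810 km

Half-angle = 46.6°/2 = 23.3°.
Swath width ≈ 2h·tan(θ/2) = 2 × 940 × tan(23.3°) = 809.7 km.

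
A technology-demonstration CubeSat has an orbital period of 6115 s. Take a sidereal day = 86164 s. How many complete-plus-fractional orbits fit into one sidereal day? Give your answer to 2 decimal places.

14.09

Orbits per sidereal day = 86164 / 6115.0 = 14.091.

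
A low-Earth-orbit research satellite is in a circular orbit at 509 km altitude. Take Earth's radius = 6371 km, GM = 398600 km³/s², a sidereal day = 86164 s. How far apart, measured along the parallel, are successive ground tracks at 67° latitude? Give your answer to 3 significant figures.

Semi-major axis a = 6371 + 509 = 6880 km. Period T = 2π√(a³/μ) = 2π√(6880³/398600) = 5679.3 s = 94.65 min.
Node shift per orbit = (5679.3/86164) × 360° = 23.73°.
Equatorial spacing = 23.73 × 111.2 km/° = 2638 km.
At 67° latitude, spacing = 2638 × cos(67°) = 1031 km.

1030 km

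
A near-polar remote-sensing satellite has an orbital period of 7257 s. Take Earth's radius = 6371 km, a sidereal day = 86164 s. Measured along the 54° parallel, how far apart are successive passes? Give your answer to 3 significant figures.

Node shift per orbit = (7257.0/86164) × 360° = 30.32°.
Equatorial spacing = 30.32 × 111.2 km/° = 3371 km.
At 54° latitude, spacing = 3371 × cos(54°) = 1982 km.

1980 km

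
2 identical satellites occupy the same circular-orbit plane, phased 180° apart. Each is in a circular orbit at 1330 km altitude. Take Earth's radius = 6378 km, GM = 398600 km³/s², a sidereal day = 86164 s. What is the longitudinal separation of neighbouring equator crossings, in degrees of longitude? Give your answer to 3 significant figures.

Semi-major axis a = 6378 + 1330 = 7708 km. Period T = 2π√(a³/μ) = 2π√(7708³/398600) = 6734.8 s = 112.25 min.
Single-satellite node shift = (6734.8/86164) × 360° = 28.14°.
With 2 satellites evenly phased, successive equator crossings are 28.14/2 = 14.069° apart.

14.1°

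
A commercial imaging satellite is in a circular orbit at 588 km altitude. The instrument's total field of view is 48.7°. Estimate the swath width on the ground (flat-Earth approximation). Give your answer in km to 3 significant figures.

532 km

Half-angle = 48.7°/2 = 24.35°.
Swath width ≈ 2h·tan(θ/2) = 2 × 588 × tan(24.35°) = 532.2 km.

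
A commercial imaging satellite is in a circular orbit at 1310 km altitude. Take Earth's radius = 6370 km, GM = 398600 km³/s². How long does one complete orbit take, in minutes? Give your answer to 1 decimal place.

Semi-major axis a = 6370 + 1310 = 7680 km. Period T = 2π√(a³/μ) = 2π√(7680³/398600) = 6698.1 s = 111.64 min.

111.6 min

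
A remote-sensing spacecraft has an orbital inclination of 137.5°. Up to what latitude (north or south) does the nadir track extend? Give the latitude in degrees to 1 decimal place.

Retrograde orbit: the ground track reaches ±(180° − i) = ±(180 − 137.5) = ±42.5°.

42.5°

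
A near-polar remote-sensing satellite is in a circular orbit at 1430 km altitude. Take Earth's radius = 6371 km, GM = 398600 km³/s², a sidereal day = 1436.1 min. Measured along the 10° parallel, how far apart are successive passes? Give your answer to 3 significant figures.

3140 km

Semi-major axis a = 6371 + 1430 = 7801 km. Period T = 2π√(a³/μ) = 2π√(7801³/398600) = 6857.0 s = 114.28 min.
Node shift per orbit = (6857.0/86166) × 360° = 28.65°.
Equatorial spacing = 28.65 × 111.2 km/° = 3186 km.
At 10° latitude, spacing = 3186 × cos(10°) = 3137 km.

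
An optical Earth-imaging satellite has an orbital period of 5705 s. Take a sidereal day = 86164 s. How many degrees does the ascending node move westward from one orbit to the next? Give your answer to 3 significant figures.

During one orbit Earth rotates (5705.0 / 86164) × 360° = 23.84°.

23.8°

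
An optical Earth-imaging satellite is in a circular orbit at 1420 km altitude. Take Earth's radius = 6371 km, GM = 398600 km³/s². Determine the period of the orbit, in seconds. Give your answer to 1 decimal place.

6843.9 seconds

Semi-major axis a = 6371 + 1420 = 7791 km. Period T = 2π√(a³/μ) = 2π√(7791³/398600) = 6843.9 s = 114.06 min.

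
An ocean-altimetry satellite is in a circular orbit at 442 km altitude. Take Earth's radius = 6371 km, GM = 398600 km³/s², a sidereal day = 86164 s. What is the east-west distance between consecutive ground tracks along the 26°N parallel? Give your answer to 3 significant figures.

2340 km

Semi-major axis a = 6371 + 442 = 6813 km. Period T = 2π√(a³/μ) = 2π√(6813³/398600) = 5596.5 s = 93.28 min.
Node shift per orbit = (5596.5/86164) × 360° = 23.38°.
Equatorial spacing = 23.38 × 111.2 km/° = 2600 km.
At 26° latitude, spacing = 2600 × cos(26°) = 2337 km.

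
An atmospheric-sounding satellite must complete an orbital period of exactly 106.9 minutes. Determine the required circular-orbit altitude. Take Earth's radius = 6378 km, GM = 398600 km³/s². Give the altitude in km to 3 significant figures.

1080 km

T = 106.9 min = 6414.0 s.
From T = 2π√(a³/μ): a = (μ T²/4π²)^(1/3) = (398600 × 6414.0² / 4π²)^(1/3) = 7461 km.
Altitude h = a − R = 7461 − 6378 = 1083 km.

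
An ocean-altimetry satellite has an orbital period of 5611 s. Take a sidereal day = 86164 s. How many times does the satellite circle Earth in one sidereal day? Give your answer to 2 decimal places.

15.36

Orbits per sidereal day = 86164 / 5611.0 = 15.356.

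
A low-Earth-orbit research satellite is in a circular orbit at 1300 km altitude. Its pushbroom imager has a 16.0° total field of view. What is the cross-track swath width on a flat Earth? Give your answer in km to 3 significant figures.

Half-angle = 16.0°/2 = 8°.
Swath width ≈ 2h·tan(θ/2) = 2 × 1300 × tan(8°) = 365.4 km.

365 km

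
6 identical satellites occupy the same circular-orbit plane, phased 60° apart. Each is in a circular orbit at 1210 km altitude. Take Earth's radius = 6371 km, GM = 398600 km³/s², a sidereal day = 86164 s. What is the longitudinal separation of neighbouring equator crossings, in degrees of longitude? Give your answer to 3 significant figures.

4.57°

Semi-major axis a = 6371 + 1210 = 7581 km. Period T = 2π√(a³/μ) = 2π√(7581³/398600) = 6569.0 s = 109.48 min.
Single-satellite node shift = (6569.0/86164) × 360° = 27.45°.
With 6 satellites evenly phased, successive equator crossings are 27.45/6 = 4.574° apart.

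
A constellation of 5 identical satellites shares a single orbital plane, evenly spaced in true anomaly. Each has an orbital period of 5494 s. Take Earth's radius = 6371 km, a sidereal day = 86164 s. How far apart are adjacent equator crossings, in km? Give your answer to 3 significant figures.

510 km

Single-satellite node shift = (5494.0/86164) × 360° = 22.95°.
With 5 satellites evenly phased, successive equator crossings are 22.95/5 = 4.591° apart.
That is 4.591 × 111.2 = 510 km at the equator.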